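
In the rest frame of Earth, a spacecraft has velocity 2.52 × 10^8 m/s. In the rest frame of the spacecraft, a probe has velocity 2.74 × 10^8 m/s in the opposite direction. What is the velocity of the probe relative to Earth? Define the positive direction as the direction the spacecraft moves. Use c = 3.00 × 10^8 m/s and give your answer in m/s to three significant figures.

In units of c (dividing by 3.00 × 10^8 m/s): v = 0.840, u' = -0.913.
u = (u' + v)/(1 + u'v/c²):
u = (-0.913 + 0.840) / (1 + (-0.913)·0.840) = -0.0733/0.2328 = -0.3150
Converting back: u = -0.3150 × 3.00 × 10^8 m/s.

-9.45 × 10^7 m/s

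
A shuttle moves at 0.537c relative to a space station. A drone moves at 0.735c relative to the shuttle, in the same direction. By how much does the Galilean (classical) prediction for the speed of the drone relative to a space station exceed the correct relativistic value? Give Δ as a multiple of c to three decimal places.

Galilean: u_cl = 0.735 + 0.537 = 1.2720.
Relativistic: u_rel = (0.735 + 0.537) / (1 + 0.735·0.537) = 1.2720/1.3947 = 0.9120.
Δ = 1.2720 − 0.9120 = 0.3600.
(The classical prediction exceeds c; the relativistic result does not.)

Δ = 0.360c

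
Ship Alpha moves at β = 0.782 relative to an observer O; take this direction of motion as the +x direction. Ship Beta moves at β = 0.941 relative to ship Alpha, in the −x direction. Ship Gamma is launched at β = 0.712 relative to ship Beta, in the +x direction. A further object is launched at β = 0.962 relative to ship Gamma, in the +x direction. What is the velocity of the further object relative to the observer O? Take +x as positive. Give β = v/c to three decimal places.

β = +0.974

Apply u = (u' + v)/(1 + u'v/c²) successively, working outward toward the observer O.
Start: velocity of ship Alpha relative to the observer O = 0.7820c.
Compose with ship Beta (u' = -0.941 in ship Alpha frame): u_1 = (-0.941 + 0.782) / (1 + (-0.941)·0.782) = -0.1590/0.2641 = -0.6020.
Compose with ship Gamma (u' = 0.712 in ship Beta frame): u_2 = (0.712 + (-0.602)) / (1 + 0.712·(-0.602)) = 0.1100/0.5714 = 0.1926.
Compose with the further object (u' = 0.962 in ship Gamma frame): u_3 = (0.962 + 0.193) / (1 + 0.962·0.193) = 1.1546/1.1853 = 0.9741.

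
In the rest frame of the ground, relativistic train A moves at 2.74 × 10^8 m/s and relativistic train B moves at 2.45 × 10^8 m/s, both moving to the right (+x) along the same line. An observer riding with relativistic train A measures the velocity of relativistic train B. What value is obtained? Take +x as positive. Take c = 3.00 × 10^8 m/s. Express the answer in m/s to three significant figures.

-1.14 × 10^8 m/s

β_A = 0.913, β_B = 0.817 (dividing each by c = 3.00 × 10^8 m/s).
Transform to A's frame with the inverse velocity-addition law: u' = (u − v)/(1 − uv/c²), taking u = β_B and v = β_A.
u' = (0.817 − 0.913) / (1 − (0.913)(0.817)) = -0.0967/0.2541 = -0.3804.
u' = -0.3804 × 3.00 × 10^8 m/s.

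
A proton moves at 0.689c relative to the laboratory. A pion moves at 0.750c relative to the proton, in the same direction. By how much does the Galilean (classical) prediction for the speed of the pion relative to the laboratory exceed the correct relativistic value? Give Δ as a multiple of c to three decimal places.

Δ = 0.490c

Galilean: u_cl = 0.750 + 0.689 = 1.4390.
Relativistic: u_rel = (0.750 + 0.689) / (1 + 0.750·0.689) = 1.4390/1.5168 = 0.9487.
Δ = 1.4390 − 0.9487 = 0.4903.
(The classical prediction exceeds c; the relativistic result does not.)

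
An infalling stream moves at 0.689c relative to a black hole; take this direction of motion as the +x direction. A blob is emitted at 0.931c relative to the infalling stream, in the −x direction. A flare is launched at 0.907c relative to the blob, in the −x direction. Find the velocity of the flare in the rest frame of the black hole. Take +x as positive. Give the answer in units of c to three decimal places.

Apply u = (u' + v)/(1 + u'v/c²) successively, working outward toward the black hole.
Start: velocity of the infalling stream relative to the black hole = 0.6890c.
Compose with the blob (u' = -0.931 in the infalling stream frame): u_1 = (-0.931 + 0.689) / (1 + (-0.931)·0.689) = -0.2420/0.3585 = -0.6750.
Compose with the flare (u' = -0.907 in the blob frame): u_2 = (-0.907 + (-0.675)) / (1 + (-0.907)·(-0.675)) = -1.5820/1.6122 = -0.9812.

-0.981c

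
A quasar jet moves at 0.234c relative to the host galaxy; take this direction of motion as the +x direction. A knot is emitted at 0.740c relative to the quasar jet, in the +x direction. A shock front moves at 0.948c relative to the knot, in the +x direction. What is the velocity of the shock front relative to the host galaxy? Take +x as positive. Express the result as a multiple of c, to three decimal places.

Apply u = (u' + v)/(1 + u'v/c²) successively, working outward toward the host galaxy.
Start: velocity of the quasar jet relative to the host galaxy = 0.2340c.
Compose with the knot (u' = 0.740 in the quasar jet frame): u_1 = (0.740 + 0.234) / (1 + 0.740·0.234) = 0.9740/1.1732 = 0.8302.
Compose with the shock front (u' = 0.948 in the knot frame): u_2 = (0.948 + 0.830) / (1 + 0.948·0.830) = 1.7782/1.7871 = 0.9951.

0.995c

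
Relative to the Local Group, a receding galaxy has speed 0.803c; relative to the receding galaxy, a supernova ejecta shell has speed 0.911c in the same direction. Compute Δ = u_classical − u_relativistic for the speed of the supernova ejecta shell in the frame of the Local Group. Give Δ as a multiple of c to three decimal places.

Δ = 0.724c

Galilean: u_cl = 0.911 + 0.803 = 1.7140.
Relativistic: u_rel = (0.911 + 0.803) / (1 + 0.911·0.803) = 1.7140/1.7315 = 0.9899.
Δ = 1.7140 − 0.9899 = 0.7241.
(The classical prediction exceeds c; the relativistic result does not.)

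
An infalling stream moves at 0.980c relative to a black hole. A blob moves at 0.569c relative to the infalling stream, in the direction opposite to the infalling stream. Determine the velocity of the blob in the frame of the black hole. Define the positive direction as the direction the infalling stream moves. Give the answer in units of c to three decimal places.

With v = 0.980 and u' = -0.569 (in units of c),
u = (u' + v)/(1 + u'v/c²):
u = (-0.569 + 0.980) / (1 + (-0.569)·0.980) = 0.4110/0.4424 = 0.9291

+0.929c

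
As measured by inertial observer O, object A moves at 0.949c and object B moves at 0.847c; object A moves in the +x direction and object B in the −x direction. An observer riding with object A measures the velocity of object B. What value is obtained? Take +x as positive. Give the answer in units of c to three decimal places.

-0.996c

β_A = 0.949, β_B = -0.847.
Transform to A's frame with the inverse velocity-addition law: u' = (u − v)/(1 − uv/c²), taking u = β_B and v = β_A.
u' = (-0.847 − 0.949) / (1 − (0.949)(-0.847)) = -1.7960/1.8038 = -0.9957.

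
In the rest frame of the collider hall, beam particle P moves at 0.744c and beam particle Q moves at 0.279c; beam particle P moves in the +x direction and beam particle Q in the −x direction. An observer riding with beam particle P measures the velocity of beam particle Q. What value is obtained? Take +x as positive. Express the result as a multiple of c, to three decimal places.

β_A = 0.744, β_B = -0.279.
Transform to A's frame with the inverse velocity-addition law: u' = (u − v)/(1 − uv/c²), taking u = β_B and v = β_A.
u' = (-0.279 − 0.744) / (1 − (0.744)(-0.279)) = -1.0230/1.2076 = -0.8472.

-0.847c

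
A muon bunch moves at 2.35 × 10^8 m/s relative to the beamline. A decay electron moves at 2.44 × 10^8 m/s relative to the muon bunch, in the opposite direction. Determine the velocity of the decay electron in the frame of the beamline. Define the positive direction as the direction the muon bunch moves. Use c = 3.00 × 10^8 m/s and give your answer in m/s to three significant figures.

In units of c (dividing by 3.00 × 10^8 m/s): v = 0.783, u' = -0.813.
u = (u' + v)/(1 + u'v/c²):
u = (-0.813 + 0.783) / (1 + (-0.813)·0.783) = -0.0300/0.3629 = -0.0827
(Galilean addition would give -0.030c.)
Converting back: u = -0.0827 × 3.00 × 10^8 m/s.

-2.48 × 10^7 m/s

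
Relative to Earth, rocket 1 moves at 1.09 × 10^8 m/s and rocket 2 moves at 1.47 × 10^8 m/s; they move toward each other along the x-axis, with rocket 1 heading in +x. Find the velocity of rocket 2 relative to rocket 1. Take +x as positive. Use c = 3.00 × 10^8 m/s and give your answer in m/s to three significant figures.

-2.17 × 10^8 m/s

β_A = 0.363, β_B = -0.490 (dividing each by c = 3.00 × 10^8 m/s).
Transform to A's frame with the inverse velocity-addition law: u' = (u − v)/(1 − uv/c²), taking u = β_B and v = β_A.
u' = (-0.490 − 0.363) / (1 − (0.363)(-0.490)) = -0.8533/1.1780 = -0.7244.
u' = -0.7244 × 3.00 × 10^8 m/s.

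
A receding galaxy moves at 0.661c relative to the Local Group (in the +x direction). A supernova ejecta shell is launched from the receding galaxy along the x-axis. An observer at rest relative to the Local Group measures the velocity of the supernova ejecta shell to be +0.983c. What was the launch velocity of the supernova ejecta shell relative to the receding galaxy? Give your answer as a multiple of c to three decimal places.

Invert the composition law: u' = (u − v)/(1 − uv/c²).
u' = (0.983 − 0.661) / (1 − (0.983)(0.661)) = 0.3220/0.3502 = 0.9194.

+0.919c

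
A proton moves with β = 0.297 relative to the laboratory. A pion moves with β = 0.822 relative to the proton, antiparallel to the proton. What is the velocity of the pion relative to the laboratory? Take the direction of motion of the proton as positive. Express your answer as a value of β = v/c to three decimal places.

β = -0.695

With v = 0.297 and u' = -0.822 (in units of c),
u = (u' + v)/(1 + u'v/c²):
u = (-0.822 + 0.297) / (1 + (-0.822)·0.297) = -0.5250/0.7559 = -0.6946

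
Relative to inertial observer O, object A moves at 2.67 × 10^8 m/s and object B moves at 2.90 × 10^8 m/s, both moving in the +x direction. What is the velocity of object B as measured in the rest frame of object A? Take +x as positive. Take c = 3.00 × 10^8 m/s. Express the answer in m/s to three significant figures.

+1.65 × 10^8 m/s

β_A = 0.890, β_B = 0.967 (dividing each by c = 3.00 × 10^8 m/s).
Transform to A's frame with the inverse velocity-addition law: u' = (u − v)/(1 − uv/c²), taking u = β_B and v = β_A.
u' = (0.967 − 0.890) / (1 − (0.890)(0.967)) = 0.0767/0.1397 = 0.5489.
u' = 0.5489 × 3.00 × 10^8 m/s.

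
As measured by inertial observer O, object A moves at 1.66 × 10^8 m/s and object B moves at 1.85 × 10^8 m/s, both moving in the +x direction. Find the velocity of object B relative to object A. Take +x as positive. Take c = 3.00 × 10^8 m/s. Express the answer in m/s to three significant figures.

β_A = 0.553, β_B = 0.617 (dividing each by c = 3.00 × 10^8 m/s).
Transform to A's frame with the inverse velocity-addition law: u' = (u − v)/(1 − uv/c²), taking u = β_B and v = β_A.
u' = (0.617 − 0.553) / (1 − (0.553)(0.617)) = 0.0633/0.6588 = 0.0961.
u' = 0.0961 × 3.00 × 10^8 m/s.

+2.88 × 10^7 m/s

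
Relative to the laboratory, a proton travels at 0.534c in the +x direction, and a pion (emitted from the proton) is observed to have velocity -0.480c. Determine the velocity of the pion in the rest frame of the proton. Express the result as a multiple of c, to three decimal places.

-0.807c

Invert the composition law: u' = (u − v)/(1 − uv/c²).
u' = (-0.480 − 0.534) / (1 − (-0.480)(0.534)) = -1.0140/1.2563 = -0.8071.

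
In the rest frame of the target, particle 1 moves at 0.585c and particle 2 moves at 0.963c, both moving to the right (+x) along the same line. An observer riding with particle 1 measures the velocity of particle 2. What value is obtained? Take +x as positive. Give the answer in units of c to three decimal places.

+0.866c

β_A = 0.585, β_B = 0.963.
Transform to A's frame with the inverse velocity-addition law: u' = (u − v)/(1 − uv/c²), taking u = β_B and v = β_A.
u' = (0.963 − 0.585) / (1 − (0.585)(0.963)) = 0.3780/0.4366 = 0.8657.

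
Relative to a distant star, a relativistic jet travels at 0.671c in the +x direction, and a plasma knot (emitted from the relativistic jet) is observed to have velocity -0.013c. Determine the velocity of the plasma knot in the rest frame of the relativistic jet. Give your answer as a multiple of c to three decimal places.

Invert the composition law: u' = (u − v)/(1 − uv/c²).
u' = (-0.013 − 0.671) / (1 − (-0.013)(0.671)) = -0.6840/1.0087 = -0.6781.

-0.678c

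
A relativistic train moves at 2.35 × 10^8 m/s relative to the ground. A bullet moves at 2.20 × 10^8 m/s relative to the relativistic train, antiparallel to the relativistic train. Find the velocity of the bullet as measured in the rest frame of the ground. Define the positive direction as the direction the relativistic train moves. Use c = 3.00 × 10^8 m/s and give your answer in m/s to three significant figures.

In units of c (dividing by 3.00 × 10^8 m/s): v = 0.783, u' = -0.733.
u = (u' + v)/(1 + u'v/c²):
u = (-0.733 + 0.783) / (1 + (-0.733)·0.783) = 0.0500/0.4256 = 0.1175
Converting back: u = 0.1175 × 3.00 × 10^8 m/s.

+3.52 × 10^7 m/s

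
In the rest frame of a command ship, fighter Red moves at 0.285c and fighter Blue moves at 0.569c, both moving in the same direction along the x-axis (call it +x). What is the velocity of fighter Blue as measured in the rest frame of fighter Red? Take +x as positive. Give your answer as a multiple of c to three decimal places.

β_A = 0.285, β_B = 0.569.
Transform to A's frame with the inverse velocity-addition law: u' = (u − v)/(1 − uv/c²), taking u = β_B and v = β_A.
u' = (0.569 − 0.285) / (1 − (0.285)(0.569)) = 0.2840/0.8378 = 0.3390.

+0.339c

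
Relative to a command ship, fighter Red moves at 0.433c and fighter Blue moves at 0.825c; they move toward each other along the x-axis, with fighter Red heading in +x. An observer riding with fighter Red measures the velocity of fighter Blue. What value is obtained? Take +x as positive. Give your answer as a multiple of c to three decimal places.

-0.927c

β_A = 0.433, β_B = -0.825.
Transform to A's frame with the inverse velocity-addition law: u' = (u − v)/(1 − uv/c²), taking u = β_B and v = β_A.
u' = (-0.825 − 0.433) / (1 − (0.433)(-0.825)) = -1.2580/1.3572 = -0.9269.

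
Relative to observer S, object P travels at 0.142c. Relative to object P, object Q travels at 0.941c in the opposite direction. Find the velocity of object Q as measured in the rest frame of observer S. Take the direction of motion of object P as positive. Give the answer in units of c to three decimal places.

-0.922c

With v = 0.142 and u' = -0.941 (in units of c),
u = (u' + v)/(1 + u'v/c²):
u = (-0.941 + 0.142) / (1 + (-0.941)·0.142) = -0.7990/0.8664 = -0.9222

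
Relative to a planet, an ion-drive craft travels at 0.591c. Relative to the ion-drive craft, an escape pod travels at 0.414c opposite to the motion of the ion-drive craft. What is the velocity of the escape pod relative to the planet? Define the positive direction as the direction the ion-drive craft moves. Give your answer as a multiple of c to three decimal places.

With v = 0.591 and u' = -0.414 (in units of c),
u = (u' + v)/(1 + u'v/c²):
u = (-0.414 + 0.591) / (1 + (-0.414)·0.591) = 0.1770/0.7553 = 0.2343
(Galilean addition would give +0.177c.)

+0.234c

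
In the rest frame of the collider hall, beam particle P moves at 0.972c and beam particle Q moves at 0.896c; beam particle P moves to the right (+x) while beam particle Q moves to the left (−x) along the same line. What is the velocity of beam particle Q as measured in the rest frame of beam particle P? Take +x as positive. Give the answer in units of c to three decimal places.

-0.998c

β_A = 0.972, β_B = -0.896.
Transform to A's frame with the inverse velocity-addition law: u' = (u − v)/(1 − uv/c²), taking u = β_B and v = β_A.
u' = (-0.896 − 0.972) / (1 − (0.972)(-0.896)) = -1.8680/1.8709 = -0.9984.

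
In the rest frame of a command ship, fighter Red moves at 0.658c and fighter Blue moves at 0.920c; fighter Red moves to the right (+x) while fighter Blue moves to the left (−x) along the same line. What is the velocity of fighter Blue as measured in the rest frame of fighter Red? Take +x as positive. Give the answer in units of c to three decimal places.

β_A = 0.658, β_B = -0.920.
Transform to A's frame with the inverse velocity-addition law: u' = (u − v)/(1 − uv/c²), taking u = β_B and v = β_A.
u' = (-0.920 − 0.658) / (1 − (0.658)(-0.920)) = -1.5780/1.6054 = -0.9830.

-0.983c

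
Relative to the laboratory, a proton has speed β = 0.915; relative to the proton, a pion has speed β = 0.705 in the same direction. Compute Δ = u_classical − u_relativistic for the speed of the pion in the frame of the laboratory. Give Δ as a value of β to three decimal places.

Δ = 0.635

Galilean: u_cl = 0.705 + 0.915 = 1.6200.
Relativistic: u_rel = (0.705 + 0.915) / (1 + 0.705·0.915) = 1.6200/1.6451 = 0.9848.
Δ = 1.6200 − 0.9848 = 0.6352.
(The classical prediction exceeds c; the relativistic result does not.)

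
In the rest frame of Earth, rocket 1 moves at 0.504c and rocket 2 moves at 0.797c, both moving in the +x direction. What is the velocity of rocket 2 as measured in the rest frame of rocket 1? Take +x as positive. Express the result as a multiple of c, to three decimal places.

β_A = 0.504, β_B = 0.797.
Transform to A's frame with the inverse velocity-addition law: u' = (u − v)/(1 − uv/c²), taking u = β_B and v = β_A.
u' = (0.797 − 0.504) / (1 − (0.504)(0.797)) = 0.2930/0.5983 = 0.4897.

+0.490c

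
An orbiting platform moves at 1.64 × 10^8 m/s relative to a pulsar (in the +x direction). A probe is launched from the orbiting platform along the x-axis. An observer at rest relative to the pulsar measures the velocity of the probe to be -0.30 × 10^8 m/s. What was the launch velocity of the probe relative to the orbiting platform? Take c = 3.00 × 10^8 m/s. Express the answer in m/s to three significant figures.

-1.84 × 10^8 m/s

v = 0.547c, u = -0.100c.
Invert the composition law: u' = (u − v)/(1 − uv/c²).
u' = (-0.100 − 0.547) / (1 − (-0.100)(0.547)) = -0.6467/1.0547 = -0.6131.
u' = -0.6131 × 3.00 × 10^8 m/s.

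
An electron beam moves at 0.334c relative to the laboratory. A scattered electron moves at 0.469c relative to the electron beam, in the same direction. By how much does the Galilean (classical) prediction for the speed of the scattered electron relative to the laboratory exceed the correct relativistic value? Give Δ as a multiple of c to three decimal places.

Galilean: u_cl = 0.469 + 0.334 = 0.8030.
Relativistic: u_rel = (0.469 + 0.334) / (1 + 0.469·0.334) = 0.8030/1.1566 = 0.6942.
Δ = 0.8030 − 0.6942 = 0.1088.

Δ = 0.109c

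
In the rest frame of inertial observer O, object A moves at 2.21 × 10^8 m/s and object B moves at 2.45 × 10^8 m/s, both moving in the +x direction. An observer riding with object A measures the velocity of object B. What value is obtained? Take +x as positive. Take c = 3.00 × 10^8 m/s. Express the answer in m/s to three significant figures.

β_A = 0.737, β_B = 0.817 (dividing each by c = 3.00 × 10^8 m/s).
Transform to A's frame with the inverse velocity-addition law: u' = (u − v)/(1 − uv/c²), taking u = β_B and v = β_A.
u' = (0.817 − 0.737) / (1 − (0.737)(0.817)) = 0.0800/0.3984 = 0.2008.
u' = 0.2008 × 3.00 × 10^8 m/s.

+6.02 × 10^7 m/s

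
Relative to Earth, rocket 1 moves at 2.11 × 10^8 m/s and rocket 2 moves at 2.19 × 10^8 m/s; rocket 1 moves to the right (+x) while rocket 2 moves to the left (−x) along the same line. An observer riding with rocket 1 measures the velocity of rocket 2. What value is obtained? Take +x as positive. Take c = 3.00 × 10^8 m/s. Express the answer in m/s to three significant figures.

-2.84 × 10^8 m/s

β_A = 0.703, β_B = -0.730 (dividing each by c = 3.00 × 10^8 m/s).
Transform to A's frame with the inverse velocity-addition law: u' = (u − v)/(1 − uv/c²), taking u = β_B and v = β_A.
u' = (-0.730 − 0.703) / (1 − (0.703)(-0.730)) = -1.4333/1.5134 = -0.9471.
u' = -0.9471 × 3.00 × 10^8 m/s.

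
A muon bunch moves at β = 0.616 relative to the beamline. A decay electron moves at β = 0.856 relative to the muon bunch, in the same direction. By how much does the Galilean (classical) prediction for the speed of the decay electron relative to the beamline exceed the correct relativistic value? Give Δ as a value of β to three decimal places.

Δ = 0.508

Galilean: u_cl = 0.856 + 0.616 = 1.4720.
Relativistic: u_rel = (0.856 + 0.616) / (1 + 0.856·0.616) = 1.4720/1.5273 = 0.9638.
Δ = 1.4720 − 0.9638 = 0.5082.
(The classical prediction exceeds c; the relativistic result does not.)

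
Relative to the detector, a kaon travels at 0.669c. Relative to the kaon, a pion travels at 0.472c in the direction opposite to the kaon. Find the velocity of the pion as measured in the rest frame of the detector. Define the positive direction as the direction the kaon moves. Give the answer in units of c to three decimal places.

With v = 0.669 and u' = -0.472 (in units of c),
u = (u' + v)/(1 + u'v/c²):
u = (-0.472 + 0.669) / (1 + (-0.472)·0.669) = 0.1970/0.6842 = 0.2879
(Galilean addition would give +0.197c.)

+0.288c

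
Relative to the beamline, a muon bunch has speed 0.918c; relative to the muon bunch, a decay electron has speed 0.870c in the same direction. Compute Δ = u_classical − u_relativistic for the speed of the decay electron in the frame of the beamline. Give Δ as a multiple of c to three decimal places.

Galilean: u_cl = 0.870 + 0.918 = 1.7880.
Relativistic: u_rel = (0.870 + 0.918) / (1 + 0.870·0.918) = 1.7880/1.7987 = 0.9941.
Δ = 1.7880 − 0.9941 = 0.7939.
(The classical prediction exceeds c; the relativistic result does not.)

Δ = 0.794c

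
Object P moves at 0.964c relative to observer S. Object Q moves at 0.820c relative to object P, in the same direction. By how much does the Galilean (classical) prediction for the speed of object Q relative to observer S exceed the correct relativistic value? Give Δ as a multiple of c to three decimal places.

Δ = 0.788c

Galilean: u_cl = 0.820 + 0.964 = 1.7840.
Relativistic: u_rel = (0.820 + 0.964) / (1 + 0.820·0.964) = 1.7840/1.7905 = 0.9964.
Δ = 1.7840 − 0.9964 = 0.7876.
(The classical prediction exceeds c; the relativistic result does not.)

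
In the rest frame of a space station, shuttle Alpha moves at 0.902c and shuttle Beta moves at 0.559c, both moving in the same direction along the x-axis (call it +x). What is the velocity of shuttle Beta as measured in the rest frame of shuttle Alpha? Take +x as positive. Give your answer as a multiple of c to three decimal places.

β_A = 0.902, β_B = 0.559.
Transform to A's frame with the inverse velocity-addition law: u' = (u − v)/(1 − uv/c²), taking u = β_B and v = β_A.
u' = (0.559 − 0.902) / (1 − (0.902)(0.559)) = -0.3430/0.4958 = -0.6918.

-0.692c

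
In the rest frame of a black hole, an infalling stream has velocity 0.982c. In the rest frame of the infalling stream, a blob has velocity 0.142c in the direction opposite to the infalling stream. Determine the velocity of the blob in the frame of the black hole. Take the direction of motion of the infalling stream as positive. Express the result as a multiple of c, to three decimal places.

+0.976c

With v = 0.982 and u' = -0.142 (in units of c),
u = (u' + v)/(1 + u'v/c²):
u = (-0.142 + 0.982) / (1 + (-0.142)·0.982) = 0.8400/0.8606 = 0.9761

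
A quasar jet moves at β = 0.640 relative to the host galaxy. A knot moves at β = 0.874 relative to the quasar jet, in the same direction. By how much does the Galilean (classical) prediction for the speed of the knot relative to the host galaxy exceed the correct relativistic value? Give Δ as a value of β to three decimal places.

Galilean: u_cl = 0.874 + 0.640 = 1.5140.
Relativistic: u_rel = (0.874 + 0.640) / (1 + 0.874·0.640) = 1.5140/1.5594 = 0.9709.
Δ = 1.5140 − 0.9709 = 0.5431.
(The classical prediction exceeds c; the relativistic result does not.)

Δ = 0.543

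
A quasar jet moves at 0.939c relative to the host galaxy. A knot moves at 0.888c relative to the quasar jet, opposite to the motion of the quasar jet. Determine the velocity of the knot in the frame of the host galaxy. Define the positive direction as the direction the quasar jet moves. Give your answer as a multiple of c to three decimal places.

+0.307c

With v = 0.939 and u' = -0.888 (in units of c),
u = (u' + v)/(1 + u'v/c²):
u = (-0.888 + 0.939) / (1 + (-0.888)·0.939) = 0.0510/0.1662 = 0.3069
(Galilean addition would give +0.051c.)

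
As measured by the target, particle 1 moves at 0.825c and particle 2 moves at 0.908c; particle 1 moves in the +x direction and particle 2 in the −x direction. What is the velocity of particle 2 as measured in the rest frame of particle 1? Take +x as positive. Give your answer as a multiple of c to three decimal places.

β_A = 0.825, β_B = -0.908.
Transform to A's frame with the inverse velocity-addition law: u' = (u − v)/(1 − uv/c²), taking u = β_B and v = β_A.
u' = (-0.908 − 0.825) / (1 − (0.825)(-0.908)) = -1.7330/1.7491 = -0.9908.

-0.991c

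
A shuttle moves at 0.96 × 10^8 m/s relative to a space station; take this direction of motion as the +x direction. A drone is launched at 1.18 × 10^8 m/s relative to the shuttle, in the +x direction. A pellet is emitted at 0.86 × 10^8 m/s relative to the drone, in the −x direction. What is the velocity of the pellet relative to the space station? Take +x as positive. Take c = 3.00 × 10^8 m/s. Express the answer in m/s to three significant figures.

Apply u = (u' + v)/(1 + u'v/c²) successively, working outward toward the space station.
(Dividing each given speed by c = 3.00 × 10^8 m/s to work in units of c.)
Start: velocity of the shuttle relative to the space station = 0.3200c.
Compose with the drone (u' = 0.393 in the shuttle frame): u_1 = (0.393 + 0.320) / (1 + 0.393·0.320) = 0.7133/1.1259 = 0.6336.
Compose with the pellet (u' = -0.287 in the drone frame): u_2 = (-0.287 + 0.634) / (1 + (-0.287)·0.634) = 0.3469/0.8184 = 0.4239.
So u = 0.4239 × 3.00 × 10^8 m/s.

+1.27 × 10^8 m/s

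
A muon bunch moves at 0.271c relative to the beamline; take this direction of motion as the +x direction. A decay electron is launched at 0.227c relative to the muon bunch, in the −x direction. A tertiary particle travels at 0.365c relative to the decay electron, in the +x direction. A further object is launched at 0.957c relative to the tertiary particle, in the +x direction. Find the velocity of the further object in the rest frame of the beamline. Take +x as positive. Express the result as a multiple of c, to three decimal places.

Apply u = (u' + v)/(1 + u'v/c²) successively, working outward toward the beamline.
Start: velocity of the muon bunch relative to the beamline = 0.2710c.
Compose with the decay electron (u' = -0.227 in the muon bunch frame): u_1 = (-0.227 + 0.271) / (1 + (-0.227)·0.271) = 0.0440/0.9385 = 0.0469.
Compose with the tertiary particle (u' = 0.365 in the decay electron frame): u_2 = (0.365 + 0.047) / (1 + 0.365·0.047) = 0.4119/1.0171 = 0.4050.
Compose with the further object (u' = 0.957 in the tertiary particle frame): u_3 = (0.957 + 0.405) / (1 + 0.957·0.405) = 1.3620/1.3875 = 0.9816.

+0.982c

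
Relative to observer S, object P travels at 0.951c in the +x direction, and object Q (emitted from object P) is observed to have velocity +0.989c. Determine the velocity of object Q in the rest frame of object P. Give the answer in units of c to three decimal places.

+0.639c

Invert the composition law: u' = (u − v)/(1 − uv/c²).
u' = (0.989 − 0.951) / (1 − (0.989)(0.951)) = 0.0380/0.0595 = 0.6391.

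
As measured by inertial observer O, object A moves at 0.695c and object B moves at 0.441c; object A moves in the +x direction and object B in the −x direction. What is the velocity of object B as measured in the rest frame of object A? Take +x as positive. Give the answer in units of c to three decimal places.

-0.870c

β_A = 0.695, β_B = -0.441.
Transform to A's frame with the inverse velocity-addition law: u' = (u − v)/(1 − uv/c²), taking u = β_B and v = β_A.
u' = (-0.441 − 0.695) / (1 − (0.695)(-0.441)) = -1.1360/1.3065 = -0.8695.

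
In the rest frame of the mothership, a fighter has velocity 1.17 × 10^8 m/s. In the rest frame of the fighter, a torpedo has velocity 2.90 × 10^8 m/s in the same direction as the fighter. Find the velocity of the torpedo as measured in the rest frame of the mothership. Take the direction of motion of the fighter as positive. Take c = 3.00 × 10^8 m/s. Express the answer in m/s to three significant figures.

2.96 × 10^8 m/s

In units of c (dividing by 3.00 × 10^8 m/s): v = 0.390, u' = 0.967.
u = (u' + v)/(1 + u'v/c²):
u = (0.967 + 0.390) / (1 + 0.967·0.390) = 1.3567/1.3770 = 0.9852
Converting back: u = 0.9852 × 3.00 × 10^8 m/s.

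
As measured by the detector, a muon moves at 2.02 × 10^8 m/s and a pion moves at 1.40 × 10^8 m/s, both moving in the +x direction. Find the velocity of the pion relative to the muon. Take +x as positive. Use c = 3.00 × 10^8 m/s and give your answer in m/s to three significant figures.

β_A = 0.673, β_B = 0.467 (dividing each by c = 3.00 × 10^8 m/s).
Transform to A's frame with the inverse velocity-addition law: u' = (u − v)/(1 − uv/c²), taking u = β_B and v = β_A.
u' = (0.467 − 0.673) / (1 − (0.673)(0.467)) = -0.2067/0.6858 = -0.3014.
u' = -0.3014 × 3.00 × 10^8 m/s.

-9.04 × 10^7 m/s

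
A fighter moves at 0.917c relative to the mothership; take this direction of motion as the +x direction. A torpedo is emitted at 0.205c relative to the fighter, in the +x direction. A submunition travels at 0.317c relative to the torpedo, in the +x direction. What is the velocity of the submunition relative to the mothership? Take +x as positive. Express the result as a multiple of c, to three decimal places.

Apply u = (u' + v)/(1 + u'v/c²) successively, working outward toward the mothership.
Start: velocity of the fighter relative to the mothership = 0.9170c.
Compose with the torpedo (u' = 0.205 in the fighter frame): u_1 = (0.205 + 0.917) / (1 + 0.205·0.917) = 1.1220/1.1880 = 0.9445.
Compose with the submunition (u' = 0.317 in the torpedo frame): u_2 = (0.317 + 0.944) / (1 + 0.317·0.944) = 1.2615/1.2994 = 0.9708.

0.971c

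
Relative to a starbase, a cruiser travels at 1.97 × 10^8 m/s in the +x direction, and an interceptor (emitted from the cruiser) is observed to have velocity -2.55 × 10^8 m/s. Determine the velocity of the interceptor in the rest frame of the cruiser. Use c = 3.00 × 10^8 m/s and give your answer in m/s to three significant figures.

v = 0.657c, u = -0.850c.
Invert the composition law: u' = (u − v)/(1 − uv/c²).
u' = (-0.850 − 0.657) / (1 − (-0.850)(0.657)) = -1.5067/1.5582 = -0.9669.
u' = -0.9669 × 3.00 × 10^8 m/s.

-2.90 × 10^8 m/s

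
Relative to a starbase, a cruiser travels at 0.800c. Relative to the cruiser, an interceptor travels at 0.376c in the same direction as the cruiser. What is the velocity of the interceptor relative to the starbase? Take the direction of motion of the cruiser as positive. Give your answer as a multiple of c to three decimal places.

With v = 0.800 and u' = 0.376 (in units of c),
u = (u' + v)/(1 + u'v/c²):
u = (0.376 + 0.800) / (1 + 0.376·0.800) = 1.1760/1.3008 = 0.9041
(Galilean addition would give +1.176c, exceeding c.)

0.904c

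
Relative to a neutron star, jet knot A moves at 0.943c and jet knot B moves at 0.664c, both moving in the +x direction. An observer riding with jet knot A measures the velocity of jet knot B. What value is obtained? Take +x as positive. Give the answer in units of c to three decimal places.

-0.746c

β_A = 0.943, β_B = 0.664.
Transform to A's frame with the inverse velocity-addition law: u' = (u − v)/(1 − uv/c²), taking u = β_B and v = β_A.
u' = (0.664 − 0.943) / (1 − (0.943)(0.664)) = -0.2790/0.3738 = -0.7463.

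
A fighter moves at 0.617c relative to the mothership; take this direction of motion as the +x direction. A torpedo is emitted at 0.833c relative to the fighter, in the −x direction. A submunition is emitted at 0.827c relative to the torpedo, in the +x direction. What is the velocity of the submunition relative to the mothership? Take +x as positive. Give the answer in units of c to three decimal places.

Apply u = (u' + v)/(1 + u'v/c²) successively, working outward toward the mothership.
Start: velocity of the fighter relative to the mothership = 0.6170c.
Compose with the torpedo (u' = -0.833 in the fighter frame): u_1 = (-0.833 + 0.617) / (1 + (-0.833)·0.617) = -0.2160/0.4860 = -0.4444.
Compose with the submunition (u' = 0.827 in the torpedo frame): u_2 = (0.827 + (-0.444)) / (1 + 0.827·(-0.444)) = 0.3826/0.6325 = 0.6049.

+0.605c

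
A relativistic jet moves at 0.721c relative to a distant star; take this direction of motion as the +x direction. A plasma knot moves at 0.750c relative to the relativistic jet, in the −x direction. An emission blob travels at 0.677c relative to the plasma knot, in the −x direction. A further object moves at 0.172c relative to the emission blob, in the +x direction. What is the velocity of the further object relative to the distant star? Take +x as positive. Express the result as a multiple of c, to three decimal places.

Apply u = (u' + v)/(1 + u'v/c²) successively, working outward toward the distant star.
Start: velocity of the relativistic jet relative to the distant star = 0.7210c.
Compose with the plasma knot (u' = -0.750 in the relativistic jet frame): u_1 = (-0.750 + 0.721) / (1 + (-0.750)·0.721) = -0.0290/0.4592 = -0.0631.
Compose with the emission blob (u' = -0.677 in the plasma knot frame): u_2 = (-0.677 + (-0.063)) / (1 + (-0.677)·(-0.063)) = -0.7401/1.0428 = -0.7098.
Compose with the further object (u' = 0.172 in the emission blob frame): u_3 = (0.172 + (-0.710)) / (1 + 0.172·(-0.710)) = -0.5378/0.8779 = -0.6126.

-0.613c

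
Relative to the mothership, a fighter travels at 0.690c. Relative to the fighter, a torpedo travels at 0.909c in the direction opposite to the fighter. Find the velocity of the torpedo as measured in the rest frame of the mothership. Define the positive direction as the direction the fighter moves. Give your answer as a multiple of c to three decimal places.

-0.587c

With v = 0.690 and u' = -0.909 (in units of c),
u = (u' + v)/(1 + u'v/c²):
u = (-0.909 + 0.690) / (1 + (-0.909)·0.690) = -0.2190/0.3728 = -0.5875
(Galilean addition would give -0.219c.)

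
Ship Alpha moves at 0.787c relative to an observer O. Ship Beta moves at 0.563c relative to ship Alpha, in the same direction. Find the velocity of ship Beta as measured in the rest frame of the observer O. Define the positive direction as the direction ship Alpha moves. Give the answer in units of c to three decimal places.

With v = 0.787 and u' = 0.563 (in units of c),
u = (u' + v)/(1 + u'v/c²):
u = (0.563 + 0.787) / (1 + 0.563·0.787) = 1.3500/1.4431 = 0.9355

0.935c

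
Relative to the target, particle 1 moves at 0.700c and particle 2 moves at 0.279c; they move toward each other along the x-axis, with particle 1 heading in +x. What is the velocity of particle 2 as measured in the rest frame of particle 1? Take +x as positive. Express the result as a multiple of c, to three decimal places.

-0.819c

β_A = 0.700, β_B = -0.279.
Transform to A's frame with the inverse velocity-addition law: u' = (u − v)/(1 − uv/c²), taking u = β_B and v = β_A.
u' = (-0.279 − 0.700) / (1 − (0.700)(-0.279)) = -0.9790/1.1953 = -0.8190.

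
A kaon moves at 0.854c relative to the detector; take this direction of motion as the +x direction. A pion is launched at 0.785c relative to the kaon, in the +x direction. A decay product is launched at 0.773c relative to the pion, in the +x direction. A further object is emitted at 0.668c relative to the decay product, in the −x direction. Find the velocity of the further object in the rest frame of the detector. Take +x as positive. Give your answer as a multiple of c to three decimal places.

Apply u = (u' + v)/(1 + u'v/c²) successively, working outward toward the detector.
Start: velocity of the kaon relative to the detector = 0.8540c.
Compose with the pion (u' = 0.785 in the kaon frame): u_1 = (0.785 + 0.854) / (1 + 0.785·0.854) = 1.6390/1.6704 = 0.9812.
Compose with the decay product (u' = 0.773 in the pion frame): u_2 = (0.773 + 0.981) / (1 + 0.773·0.981) = 1.7542/1.7585 = 0.9976.
Compose with the further object (u' = -0.668 in the decay product frame): u_3 = (-0.668 + 0.998) / (1 + (-0.668)·0.998) = 0.3296/0.3336 = 0.9879.

+0.988c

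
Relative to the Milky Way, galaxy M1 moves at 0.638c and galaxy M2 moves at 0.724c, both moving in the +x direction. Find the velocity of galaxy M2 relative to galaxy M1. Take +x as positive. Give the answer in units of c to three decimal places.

β_A = 0.638, β_B = 0.724.
Transform to A's frame with the inverse velocity-addition law: u' = (u − v)/(1 − uv/c²), taking u = β_B and v = β_A.
u' = (0.724 − 0.638) / (1 − (0.638)(0.724)) = 0.0860/0.5381 = 0.1598.

+0.160c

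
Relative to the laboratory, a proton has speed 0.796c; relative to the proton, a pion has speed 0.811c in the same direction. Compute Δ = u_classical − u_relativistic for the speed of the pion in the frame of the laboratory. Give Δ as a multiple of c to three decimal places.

Galilean: u_cl = 0.811 + 0.796 = 1.6070.
Relativistic: u_rel = (0.811 + 0.796) / (1 + 0.811·0.796) = 1.6070/1.6456 = 0.9766.
Δ = 1.6070 − 0.9766 = 0.6304.
(The classical prediction exceeds c; the relativistic result does not.)

Δ = 0.630c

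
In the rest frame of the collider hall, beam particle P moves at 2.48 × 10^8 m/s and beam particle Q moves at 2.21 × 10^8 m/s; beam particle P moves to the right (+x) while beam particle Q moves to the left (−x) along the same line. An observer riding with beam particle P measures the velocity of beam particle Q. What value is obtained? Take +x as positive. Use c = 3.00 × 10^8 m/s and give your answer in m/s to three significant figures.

β_A = 0.827, β_B = -0.737 (dividing each by c = 3.00 × 10^8 m/s).
Transform to A's frame with the inverse velocity-addition law: u' = (u − v)/(1 − uv/c²), taking u = β_B and v = β_A.
u' = (-0.737 − 0.827) / (1 − (0.827)(-0.737)) = -1.5633/1.6090 = -0.9716.
u' = -0.9716 × 3.00 × 10^8 m/s.

-2.91 × 10^8 m/s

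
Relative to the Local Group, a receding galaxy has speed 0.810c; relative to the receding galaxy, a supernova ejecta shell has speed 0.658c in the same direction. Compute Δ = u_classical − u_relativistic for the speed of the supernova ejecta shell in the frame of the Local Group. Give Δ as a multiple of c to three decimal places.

Galilean: u_cl = 0.658 + 0.810 = 1.4680.
Relativistic: u_rel = (0.658 + 0.810) / (1 + 0.658·0.810) = 1.4680/1.5330 = 0.9576.
Δ = 1.4680 − 0.9576 = 0.5104.
(The classical prediction exceeds c; the relativistic result does not.)

Δ = 0.510c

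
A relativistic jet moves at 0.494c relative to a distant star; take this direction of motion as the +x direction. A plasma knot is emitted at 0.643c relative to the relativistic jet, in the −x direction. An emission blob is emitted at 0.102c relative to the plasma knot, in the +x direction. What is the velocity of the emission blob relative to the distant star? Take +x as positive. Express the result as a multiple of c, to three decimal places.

Apply u = (u' + v)/(1 + u'v/c²) successively, working outward toward the distant star.
Start: velocity of the relativistic jet relative to the distant star = 0.4940c.
Compose with the plasma knot (u' = -0.643 in the relativistic jet frame): u_1 = (-0.643 + 0.494) / (1 + (-0.643)·0.494) = -0.1490/0.6824 = -0.2184.
Compose with the emission blob (u' = 0.102 in the plasma knot frame): u_2 = (0.102 + (-0.218)) / (1 + 0.102·(-0.218)) = -0.1164/0.9777 = -0.1190.

-0.119c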